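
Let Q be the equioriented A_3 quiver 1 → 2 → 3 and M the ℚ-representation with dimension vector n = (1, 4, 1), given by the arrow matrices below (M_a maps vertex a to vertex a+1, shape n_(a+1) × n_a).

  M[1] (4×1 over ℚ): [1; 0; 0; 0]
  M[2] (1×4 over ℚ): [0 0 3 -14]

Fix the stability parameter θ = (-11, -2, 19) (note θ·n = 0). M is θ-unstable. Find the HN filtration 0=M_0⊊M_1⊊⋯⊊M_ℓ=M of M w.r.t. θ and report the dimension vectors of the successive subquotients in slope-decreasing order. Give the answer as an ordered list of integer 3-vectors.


Via rank(M_{q-1}∘⋯∘M_p): M ≅ I[1,2], I[2,2]^2, I[2,3].
μ_θ-semistable layers: μ^(1)=19; μ^(2)=-2; μ^(3)=-11

((0, 0, 1); (0, 4, 0); (1, 0, 0))


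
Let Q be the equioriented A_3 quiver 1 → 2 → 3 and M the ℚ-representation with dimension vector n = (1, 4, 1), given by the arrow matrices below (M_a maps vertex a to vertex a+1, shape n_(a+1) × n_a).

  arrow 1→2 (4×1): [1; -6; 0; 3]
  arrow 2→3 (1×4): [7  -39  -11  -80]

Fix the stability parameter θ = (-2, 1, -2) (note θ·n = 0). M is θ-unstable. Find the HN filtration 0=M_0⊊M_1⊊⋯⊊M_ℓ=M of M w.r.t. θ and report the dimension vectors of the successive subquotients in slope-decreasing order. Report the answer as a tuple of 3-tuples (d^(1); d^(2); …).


Via rank(M_{q-1}∘⋯∘M_p): M ≅ I[1,3], I[2,2]^3.
μ_θ-semistable layers: μ^(1)=1; μ^(2)=-1/2; μ^(3)=-2

((0, 3, 0); (0, 1, 1); (1, 0, 0))


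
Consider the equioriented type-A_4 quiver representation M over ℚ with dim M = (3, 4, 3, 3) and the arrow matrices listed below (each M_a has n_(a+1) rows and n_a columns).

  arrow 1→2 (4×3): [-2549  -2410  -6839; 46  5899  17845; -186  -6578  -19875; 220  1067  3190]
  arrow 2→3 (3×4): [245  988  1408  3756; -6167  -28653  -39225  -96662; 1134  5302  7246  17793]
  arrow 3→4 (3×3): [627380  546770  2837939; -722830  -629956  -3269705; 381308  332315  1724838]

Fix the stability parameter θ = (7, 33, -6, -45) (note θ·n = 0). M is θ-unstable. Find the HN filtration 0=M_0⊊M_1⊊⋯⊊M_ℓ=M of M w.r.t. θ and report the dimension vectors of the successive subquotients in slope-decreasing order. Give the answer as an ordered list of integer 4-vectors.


Barcode: M ≅ I[1,2], I[1,4]^2, I[2,4]. HN layers by μ_θ (4 steps, strictly decreasing):
  μ^(1)=33; μ^(2)=7; μ^(3)=-11/4; μ^(4)=-6

((0, 1, 0, 0); (1, 0, 0, 0); (2, 2, 2, 2); (0, 1, 1, 1))


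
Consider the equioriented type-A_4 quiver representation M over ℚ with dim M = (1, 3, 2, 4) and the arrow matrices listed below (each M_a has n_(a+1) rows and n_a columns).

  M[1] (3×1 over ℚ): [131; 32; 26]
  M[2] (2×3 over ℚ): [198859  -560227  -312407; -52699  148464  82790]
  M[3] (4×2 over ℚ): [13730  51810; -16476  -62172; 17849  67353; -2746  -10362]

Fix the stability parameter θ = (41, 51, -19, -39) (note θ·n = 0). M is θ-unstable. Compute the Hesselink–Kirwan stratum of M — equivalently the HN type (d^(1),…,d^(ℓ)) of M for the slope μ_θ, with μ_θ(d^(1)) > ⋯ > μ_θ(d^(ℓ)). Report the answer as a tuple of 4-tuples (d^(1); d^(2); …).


Interval decomposition of M: I[1,4], I[2,2], I[2,3], I[4,4]^3.
HN type (ℓ=4): μ^(1)=51; μ^(2)=16; μ^(3)=17/2; μ^(4)=-39

((0, 1, 0, 0); (0, 1, 1, 0); (1, 1, 1, 1); (0, 0, 0, 3))


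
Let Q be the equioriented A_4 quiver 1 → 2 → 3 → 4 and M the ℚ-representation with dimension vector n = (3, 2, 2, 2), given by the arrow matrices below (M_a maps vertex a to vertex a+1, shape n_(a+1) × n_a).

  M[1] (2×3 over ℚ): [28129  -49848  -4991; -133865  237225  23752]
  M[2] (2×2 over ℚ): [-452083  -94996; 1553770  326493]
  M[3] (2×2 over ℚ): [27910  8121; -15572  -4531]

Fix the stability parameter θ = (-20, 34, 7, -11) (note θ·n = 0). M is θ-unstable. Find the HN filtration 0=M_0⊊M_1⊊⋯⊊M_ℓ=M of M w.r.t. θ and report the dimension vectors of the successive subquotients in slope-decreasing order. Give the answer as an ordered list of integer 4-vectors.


Interval decomposition of M: I[1,1], I[1,4]^2.
HN type (ℓ=2): μ^(1)=10; μ^(2)=-20

((0, 2, 2, 2); (3, 0, 0, 0))


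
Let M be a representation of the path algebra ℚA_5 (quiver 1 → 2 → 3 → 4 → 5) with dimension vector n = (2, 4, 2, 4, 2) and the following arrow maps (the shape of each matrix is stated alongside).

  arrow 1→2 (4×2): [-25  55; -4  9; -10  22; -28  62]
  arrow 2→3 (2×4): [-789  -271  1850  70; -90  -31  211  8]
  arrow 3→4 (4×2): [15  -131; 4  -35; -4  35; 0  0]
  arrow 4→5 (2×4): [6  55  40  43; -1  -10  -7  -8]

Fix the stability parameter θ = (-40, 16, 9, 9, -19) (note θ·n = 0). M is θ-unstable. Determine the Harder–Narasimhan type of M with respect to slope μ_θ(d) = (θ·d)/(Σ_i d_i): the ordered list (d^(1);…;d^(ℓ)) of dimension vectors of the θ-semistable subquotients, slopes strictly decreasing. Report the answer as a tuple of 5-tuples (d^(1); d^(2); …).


Barcode: M ≅ I[1,5]^2, I[2,2]^2, I[4,4]^2. HN layers by μ_θ (4 steps, strictly decreasing):
  μ^(1)=16; μ^(2)=9; μ^(3)=15/4; μ^(4)=-40

((0, 2, 0, 0, 0); (0, 0, 0, 2, 0); (0, 2, 2, 2, 2); (2, 0, 0, 0, 0))


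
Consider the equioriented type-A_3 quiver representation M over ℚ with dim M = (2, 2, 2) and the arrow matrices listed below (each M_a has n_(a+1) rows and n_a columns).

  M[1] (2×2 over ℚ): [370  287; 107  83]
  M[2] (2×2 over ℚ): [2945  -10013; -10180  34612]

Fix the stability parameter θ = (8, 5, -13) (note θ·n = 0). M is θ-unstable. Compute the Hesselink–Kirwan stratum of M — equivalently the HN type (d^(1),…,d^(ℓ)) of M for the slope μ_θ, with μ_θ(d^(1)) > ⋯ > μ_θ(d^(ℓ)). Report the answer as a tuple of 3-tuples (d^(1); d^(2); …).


Interval decomposition of M: I[1,2], I[1,3], I[3,3].
HN type (ℓ=3): μ^(1)=13/2; μ^(2)=0; μ^(3)=-13

((1, 1, 0); (1, 1, 1); (0, 0, 1))


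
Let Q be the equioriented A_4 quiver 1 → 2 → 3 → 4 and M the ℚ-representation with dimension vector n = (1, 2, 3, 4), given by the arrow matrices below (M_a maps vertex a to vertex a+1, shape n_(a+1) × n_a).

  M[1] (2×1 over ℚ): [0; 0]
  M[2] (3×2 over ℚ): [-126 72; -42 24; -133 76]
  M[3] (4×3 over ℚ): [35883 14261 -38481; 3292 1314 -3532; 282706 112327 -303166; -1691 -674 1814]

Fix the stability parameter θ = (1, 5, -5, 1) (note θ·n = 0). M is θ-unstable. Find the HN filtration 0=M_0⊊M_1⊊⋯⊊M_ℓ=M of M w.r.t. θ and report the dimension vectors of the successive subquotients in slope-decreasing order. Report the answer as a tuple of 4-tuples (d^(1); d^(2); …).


Interval decomposition of M: I[1,1], I[2,2], I[2,4], I[3,4]^2, I[4,4].
HN type (ℓ=4): μ^(1)=5; μ^(2)=1; μ^(3)=0; μ^(4)=-5

((0, 1, 0, 0); (1, 0, 0, 4); (0, 1, 1, 0); (0, 0, 2, 0))


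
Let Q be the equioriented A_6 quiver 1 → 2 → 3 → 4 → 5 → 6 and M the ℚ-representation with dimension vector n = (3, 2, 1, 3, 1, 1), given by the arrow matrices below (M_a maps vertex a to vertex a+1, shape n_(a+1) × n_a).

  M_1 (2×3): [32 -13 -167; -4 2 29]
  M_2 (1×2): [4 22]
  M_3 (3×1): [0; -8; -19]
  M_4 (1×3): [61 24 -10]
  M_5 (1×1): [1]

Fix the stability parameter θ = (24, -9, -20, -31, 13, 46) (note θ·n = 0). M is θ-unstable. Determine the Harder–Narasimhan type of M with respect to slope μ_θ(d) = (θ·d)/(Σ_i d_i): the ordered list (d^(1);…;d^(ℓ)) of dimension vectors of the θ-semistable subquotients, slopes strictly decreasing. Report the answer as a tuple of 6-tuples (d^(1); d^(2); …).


Interval decomposition of M: I[1,1], I[1,2], I[1,6], I[4,4]^2.
HN type (ℓ=6): μ^(1)=46; μ^(2)=24; μ^(3)=13; μ^(4)=15/2; μ^(5)=-9; μ^(6)=-31

((0, 0, 0, 0, 0, 1); (1, 0, 0, 0, 0, 0); (0, 0, 0, 0, 1, 0); (1, 1, 0, 0, 0, 0); (1, 1, 1, 1, 0, 0); (0, 0, 0, 2, 0, 0))


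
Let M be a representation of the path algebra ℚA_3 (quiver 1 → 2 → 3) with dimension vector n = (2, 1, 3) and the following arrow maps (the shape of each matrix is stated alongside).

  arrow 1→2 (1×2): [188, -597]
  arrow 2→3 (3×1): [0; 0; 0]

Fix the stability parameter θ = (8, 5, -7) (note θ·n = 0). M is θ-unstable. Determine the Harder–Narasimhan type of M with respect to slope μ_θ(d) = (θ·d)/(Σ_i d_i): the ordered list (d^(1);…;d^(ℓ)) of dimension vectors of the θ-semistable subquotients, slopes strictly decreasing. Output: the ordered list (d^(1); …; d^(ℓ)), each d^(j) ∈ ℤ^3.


Barcode: M ≅ I[1,1], I[1,2], I[3,3]^3. HN layers by μ_θ (3 steps, strictly decreasing):
  μ^(1)=8; μ^(2)=13/2; μ^(3)=-7

((1, 0, 0); (1, 1, 0); (0, 0, 3))


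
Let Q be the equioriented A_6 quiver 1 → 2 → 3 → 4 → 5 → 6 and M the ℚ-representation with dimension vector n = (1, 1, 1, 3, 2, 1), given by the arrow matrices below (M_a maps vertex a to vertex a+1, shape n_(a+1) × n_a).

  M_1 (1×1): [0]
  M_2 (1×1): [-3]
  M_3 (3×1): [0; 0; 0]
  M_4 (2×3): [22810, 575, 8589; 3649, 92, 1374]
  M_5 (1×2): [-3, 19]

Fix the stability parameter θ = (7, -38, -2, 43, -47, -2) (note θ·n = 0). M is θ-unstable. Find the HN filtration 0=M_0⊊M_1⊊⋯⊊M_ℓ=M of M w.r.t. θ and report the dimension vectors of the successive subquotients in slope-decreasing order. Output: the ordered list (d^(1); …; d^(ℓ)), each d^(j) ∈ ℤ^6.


Via rank(M_{q-1}∘⋯∘M_p): M ≅ I[1,1], I[2,3], I[4,4], I[4,5], I[4,6].
μ_θ-semistable layers: μ^(1)=43; μ^(2)=7; μ^(3)=-2; μ^(4)=-38

((0, 0, 0, 1, 0, 0); (1, 0, 0, 0, 0, 0); (0, 0, 1, 2, 2, 1); (0, 1, 0, 0, 0, 0))


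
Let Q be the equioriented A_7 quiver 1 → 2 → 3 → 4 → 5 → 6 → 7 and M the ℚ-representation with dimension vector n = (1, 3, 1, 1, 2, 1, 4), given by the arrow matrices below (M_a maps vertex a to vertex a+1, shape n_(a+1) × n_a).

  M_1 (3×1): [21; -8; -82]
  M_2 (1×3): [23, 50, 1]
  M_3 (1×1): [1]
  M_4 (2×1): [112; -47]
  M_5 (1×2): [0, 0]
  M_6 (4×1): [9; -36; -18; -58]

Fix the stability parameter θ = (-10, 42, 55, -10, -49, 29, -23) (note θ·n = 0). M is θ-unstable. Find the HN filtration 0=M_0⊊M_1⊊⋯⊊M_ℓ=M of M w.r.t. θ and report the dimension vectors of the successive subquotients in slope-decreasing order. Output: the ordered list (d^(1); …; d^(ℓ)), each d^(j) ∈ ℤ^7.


Interval decomposition of M: I[1,5], I[2,2]^2, I[5,5], I[6,7], I[7,7]^3.
HN type (ℓ=6): μ^(1)=42; μ^(2)=19/2; μ^(3)=3; μ^(4)=-10; μ^(5)=-23; μ^(6)=-49

((0, 2, 0, 0, 0, 0, 0); (0, 1, 1, 1, 1, 0, 0); (0, 0, 0, 0, 0, 1, 1); (1, 0, 0, 0, 0, 0, 0); (0, 0, 0, 0, 0, 0, 3); (0, 0, 0, 0, 1, 0, 0))


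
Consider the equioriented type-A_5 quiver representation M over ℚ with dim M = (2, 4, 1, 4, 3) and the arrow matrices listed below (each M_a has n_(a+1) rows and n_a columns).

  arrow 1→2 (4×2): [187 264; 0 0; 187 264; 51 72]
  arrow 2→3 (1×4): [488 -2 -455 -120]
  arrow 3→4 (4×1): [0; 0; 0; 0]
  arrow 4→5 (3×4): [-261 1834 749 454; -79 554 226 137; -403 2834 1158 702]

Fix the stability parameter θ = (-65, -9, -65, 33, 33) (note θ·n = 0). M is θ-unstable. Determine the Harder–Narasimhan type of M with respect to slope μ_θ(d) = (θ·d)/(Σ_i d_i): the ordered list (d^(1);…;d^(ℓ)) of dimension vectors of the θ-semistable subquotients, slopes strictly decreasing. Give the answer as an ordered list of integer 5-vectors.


Barcode: M ≅ I[1,1], I[1,3], I[2,2]^3, I[4,4], I[4,5]^3. HN layers by μ_θ (4 steps, strictly decreasing):
  μ^(1)=33; μ^(2)=-9; μ^(3)=-37; μ^(4)=-65

((0, 0, 0, 4, 3); (0, 3, 0, 0, 0); (0, 1, 1, 0, 0); (2, 0, 0, 0, 0))


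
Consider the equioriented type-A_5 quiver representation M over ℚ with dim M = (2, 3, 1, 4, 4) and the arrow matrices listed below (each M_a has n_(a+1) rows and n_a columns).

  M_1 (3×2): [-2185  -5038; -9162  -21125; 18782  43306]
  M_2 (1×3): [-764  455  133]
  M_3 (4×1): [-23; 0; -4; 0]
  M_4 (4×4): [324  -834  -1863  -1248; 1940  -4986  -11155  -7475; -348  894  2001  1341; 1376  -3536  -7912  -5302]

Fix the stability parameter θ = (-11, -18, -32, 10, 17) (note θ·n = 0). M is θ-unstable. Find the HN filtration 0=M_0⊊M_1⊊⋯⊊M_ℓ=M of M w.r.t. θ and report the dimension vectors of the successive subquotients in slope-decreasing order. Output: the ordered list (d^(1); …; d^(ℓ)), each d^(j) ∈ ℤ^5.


Interval decomposition of M: I[1,2], I[1,4], I[2,2], I[4,4], I[4,5]^2, I[5,5]^2.
HN type (ℓ=5): μ^(1)=17; μ^(2)=10; μ^(3)=-29/2; μ^(4)=-18; μ^(5)=-61/3

((0, 0, 0, 0, 4); (0, 0, 0, 4, 0); (1, 1, 0, 0, 0); (0, 1, 0, 0, 0); (1, 1, 1, 0, 0))


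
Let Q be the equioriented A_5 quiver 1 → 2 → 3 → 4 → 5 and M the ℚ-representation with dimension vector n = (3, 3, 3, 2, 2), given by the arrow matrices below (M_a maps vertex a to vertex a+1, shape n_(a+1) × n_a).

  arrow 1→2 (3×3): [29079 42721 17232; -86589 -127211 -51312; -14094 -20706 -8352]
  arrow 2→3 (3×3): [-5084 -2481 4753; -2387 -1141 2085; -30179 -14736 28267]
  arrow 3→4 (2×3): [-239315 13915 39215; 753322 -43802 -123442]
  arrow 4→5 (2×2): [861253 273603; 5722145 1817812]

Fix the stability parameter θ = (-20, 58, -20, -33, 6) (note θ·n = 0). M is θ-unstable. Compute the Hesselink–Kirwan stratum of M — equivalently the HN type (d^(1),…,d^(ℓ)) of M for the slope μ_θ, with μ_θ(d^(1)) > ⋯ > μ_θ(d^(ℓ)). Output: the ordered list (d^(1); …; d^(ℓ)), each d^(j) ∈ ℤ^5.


Via rank(M_{q-1}∘⋯∘M_p): M ≅ I[1,1]^2, I[1,3], I[2,3], I[2,5], I[4,5].
μ_θ-semistable layers: μ^(1)=19; μ^(2)=6; μ^(3)=5/3; μ^(4)=-20; μ^(5)=-33

((0, 2, 2, 0, 0); (0, 0, 0, 0, 2); (0, 1, 1, 1, 0); (3, 0, 0, 0, 0); (0, 0, 0, 1, 0))


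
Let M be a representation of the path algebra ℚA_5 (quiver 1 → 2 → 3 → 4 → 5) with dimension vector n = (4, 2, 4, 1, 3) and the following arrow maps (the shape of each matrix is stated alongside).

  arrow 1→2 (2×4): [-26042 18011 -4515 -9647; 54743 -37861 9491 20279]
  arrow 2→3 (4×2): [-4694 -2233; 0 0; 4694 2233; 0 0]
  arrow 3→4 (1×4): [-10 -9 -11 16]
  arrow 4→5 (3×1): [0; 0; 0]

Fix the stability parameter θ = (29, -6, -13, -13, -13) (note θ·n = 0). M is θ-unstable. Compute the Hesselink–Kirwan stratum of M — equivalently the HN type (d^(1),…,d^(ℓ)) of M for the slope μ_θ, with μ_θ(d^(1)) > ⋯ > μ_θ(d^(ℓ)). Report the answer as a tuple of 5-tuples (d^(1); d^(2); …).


Interval decomposition of M: I[1,1]^2, I[1,2], I[1,4], I[3,3]^3, I[5,5]^3.
HN type (ℓ=4): μ^(1)=29; μ^(2)=23/2; μ^(3)=-3/4; μ^(4)=-13

((2, 0, 0, 0, 0); (1, 1, 0, 0, 0); (1, 1, 1, 1, 0); (0, 0, 3, 0, 3))


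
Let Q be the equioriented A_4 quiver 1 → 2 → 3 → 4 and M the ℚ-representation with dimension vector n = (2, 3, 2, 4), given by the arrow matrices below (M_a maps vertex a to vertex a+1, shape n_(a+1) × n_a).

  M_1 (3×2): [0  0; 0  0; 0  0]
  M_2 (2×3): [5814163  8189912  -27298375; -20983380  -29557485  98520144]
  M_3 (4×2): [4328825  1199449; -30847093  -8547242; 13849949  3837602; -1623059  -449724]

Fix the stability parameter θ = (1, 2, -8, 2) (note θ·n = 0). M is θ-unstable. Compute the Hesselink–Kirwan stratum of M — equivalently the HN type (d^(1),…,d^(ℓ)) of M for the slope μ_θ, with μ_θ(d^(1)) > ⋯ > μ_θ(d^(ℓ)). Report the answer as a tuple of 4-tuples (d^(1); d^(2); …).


Via rank(M_{q-1}∘⋯∘M_p): M ≅ I[1,1]^2, I[2,2], I[2,4]^2, I[4,4]^2.
μ_θ-semistable layers: μ^(1)=2; μ^(2)=1; μ^(3)=-3

((0, 1, 0, 4); (2, 0, 0, 0); (0, 2, 2, 0))


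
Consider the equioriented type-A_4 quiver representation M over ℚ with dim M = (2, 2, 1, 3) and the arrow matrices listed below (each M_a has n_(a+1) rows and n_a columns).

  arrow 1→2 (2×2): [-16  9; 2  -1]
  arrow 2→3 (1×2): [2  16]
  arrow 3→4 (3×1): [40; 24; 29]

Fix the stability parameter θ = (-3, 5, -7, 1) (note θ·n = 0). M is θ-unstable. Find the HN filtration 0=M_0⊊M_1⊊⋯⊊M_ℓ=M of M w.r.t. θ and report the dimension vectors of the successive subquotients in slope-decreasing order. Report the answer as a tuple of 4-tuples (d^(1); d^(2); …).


Interval decomposition of M: I[1,2], I[1,4], I[4,4]^2.
HN type (ℓ=4): μ^(1)=5; μ^(2)=1; μ^(3)=-1; μ^(4)=-3

((0, 1, 0, 0); (0, 0, 0, 3); (0, 1, 1, 0); (2, 0, 0, 0))


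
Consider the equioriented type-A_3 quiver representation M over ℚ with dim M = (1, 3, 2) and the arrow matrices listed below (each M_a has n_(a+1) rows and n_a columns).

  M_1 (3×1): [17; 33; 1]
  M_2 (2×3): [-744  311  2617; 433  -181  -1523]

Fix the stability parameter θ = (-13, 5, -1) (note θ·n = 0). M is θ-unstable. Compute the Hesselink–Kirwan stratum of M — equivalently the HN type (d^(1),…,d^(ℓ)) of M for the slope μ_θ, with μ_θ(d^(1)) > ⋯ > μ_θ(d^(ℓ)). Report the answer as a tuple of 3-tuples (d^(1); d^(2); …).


Barcode: M ≅ I[1,3], I[2,2], I[2,3]. HN layers by μ_θ (3 steps, strictly decreasing):
  μ^(1)=5; μ^(2)=2; μ^(3)=-13

((0, 1, 0); (0, 2, 2); (1, 0, 0))


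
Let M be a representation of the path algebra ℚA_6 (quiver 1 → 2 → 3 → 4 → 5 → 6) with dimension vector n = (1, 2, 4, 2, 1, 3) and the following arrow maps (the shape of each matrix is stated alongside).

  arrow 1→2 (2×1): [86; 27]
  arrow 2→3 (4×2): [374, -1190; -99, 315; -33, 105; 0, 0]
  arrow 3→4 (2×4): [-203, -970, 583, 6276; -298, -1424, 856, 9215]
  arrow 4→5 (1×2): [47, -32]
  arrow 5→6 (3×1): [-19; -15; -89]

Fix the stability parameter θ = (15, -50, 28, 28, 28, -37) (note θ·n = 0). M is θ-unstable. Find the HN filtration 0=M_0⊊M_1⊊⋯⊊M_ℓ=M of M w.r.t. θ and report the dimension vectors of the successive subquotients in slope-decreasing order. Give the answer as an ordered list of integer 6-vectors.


Interval decomposition of M: I[1,6], I[2,2], I[3,3]^2, I[3,4], I[6,6]^2.
HN type (ℓ=5): μ^(1)=28; μ^(2)=47/4; μ^(3)=-35/2; μ^(4)=-37; μ^(5)=-50

((0, 0, 3, 1, 0, 0); (0, 0, 1, 1, 1, 1); (1, 1, 0, 0, 0, 0); (0, 0, 0, 0, 0, 2); (0, 1, 0, 0, 0, 0))


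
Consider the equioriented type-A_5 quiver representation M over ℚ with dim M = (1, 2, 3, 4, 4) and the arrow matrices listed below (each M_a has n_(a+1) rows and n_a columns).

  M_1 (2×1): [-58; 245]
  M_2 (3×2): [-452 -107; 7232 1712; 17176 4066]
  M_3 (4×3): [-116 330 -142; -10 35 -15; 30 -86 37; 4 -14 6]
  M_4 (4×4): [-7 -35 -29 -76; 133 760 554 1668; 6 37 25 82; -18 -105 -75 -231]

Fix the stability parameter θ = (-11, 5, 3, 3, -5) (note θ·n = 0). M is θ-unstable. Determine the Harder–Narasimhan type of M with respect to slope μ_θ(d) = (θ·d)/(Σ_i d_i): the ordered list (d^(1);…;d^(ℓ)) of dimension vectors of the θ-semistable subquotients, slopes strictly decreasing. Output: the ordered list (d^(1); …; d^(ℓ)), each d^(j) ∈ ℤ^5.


Barcode: M ≅ I[1,3], I[2,2], I[3,4], I[3,5], I[4,5]^2, I[5,5]. HN layers by μ_θ (7 steps, strictly decreasing):
  μ^(1)=5; μ^(2)=4; μ^(3)=3; μ^(4)=1/3; μ^(5)=-1; μ^(6)=-5; μ^(7)=-11

((0, 1, 0, 0, 0); (0, 1, 1, 0, 0); (0, 0, 1, 1, 0); (0, 0, 1, 1, 1); (0, 0, 0, 2, 2); (0, 0, 0, 0, 1); (1, 0, 0, 0, 0))


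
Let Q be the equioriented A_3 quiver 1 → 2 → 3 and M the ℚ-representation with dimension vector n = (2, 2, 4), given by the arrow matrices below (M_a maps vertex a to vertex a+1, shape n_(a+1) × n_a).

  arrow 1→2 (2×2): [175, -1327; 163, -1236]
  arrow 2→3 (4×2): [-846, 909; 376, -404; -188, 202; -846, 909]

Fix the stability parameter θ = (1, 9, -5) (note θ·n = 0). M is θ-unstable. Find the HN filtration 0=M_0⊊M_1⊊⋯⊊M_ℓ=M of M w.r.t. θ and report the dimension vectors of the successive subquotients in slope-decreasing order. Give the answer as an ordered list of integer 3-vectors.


Barcode: M ≅ I[1,2], I[1,3], I[3,3]^3. HN layers by μ_θ (4 steps, strictly decreasing):
  μ^(1)=9; μ^(2)=2; μ^(3)=1; μ^(4)=-5

((0, 1, 0); (0, 1, 1); (2, 0, 0); (0, 0, 3))


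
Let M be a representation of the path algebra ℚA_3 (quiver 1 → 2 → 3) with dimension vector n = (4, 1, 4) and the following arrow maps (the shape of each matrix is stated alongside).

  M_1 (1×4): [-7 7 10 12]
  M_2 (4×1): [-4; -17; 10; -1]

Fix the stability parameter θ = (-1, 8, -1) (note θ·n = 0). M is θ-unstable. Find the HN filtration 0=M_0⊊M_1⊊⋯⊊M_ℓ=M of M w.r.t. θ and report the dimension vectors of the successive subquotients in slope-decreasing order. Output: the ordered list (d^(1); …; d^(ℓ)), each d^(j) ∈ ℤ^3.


Interval decomposition of M: I[1,1]^3, I[1,3], I[3,3]^3.
HN type (ℓ=2): μ^(1)=7/2; μ^(2)=-1

((0, 1, 1); (4, 0, 3))


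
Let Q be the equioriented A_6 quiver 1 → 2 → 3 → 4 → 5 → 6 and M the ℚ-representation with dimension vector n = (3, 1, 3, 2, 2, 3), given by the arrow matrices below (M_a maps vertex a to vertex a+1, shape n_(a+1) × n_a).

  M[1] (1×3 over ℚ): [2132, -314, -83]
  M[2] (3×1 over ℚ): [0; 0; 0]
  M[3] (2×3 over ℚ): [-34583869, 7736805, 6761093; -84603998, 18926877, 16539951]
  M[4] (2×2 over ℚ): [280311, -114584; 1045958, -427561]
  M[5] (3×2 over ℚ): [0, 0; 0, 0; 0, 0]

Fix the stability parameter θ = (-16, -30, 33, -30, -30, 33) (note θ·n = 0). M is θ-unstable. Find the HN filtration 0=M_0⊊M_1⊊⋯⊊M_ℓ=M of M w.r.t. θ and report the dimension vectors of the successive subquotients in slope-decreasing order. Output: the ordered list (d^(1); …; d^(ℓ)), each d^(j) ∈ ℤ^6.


Via rank(M_{q-1}∘⋯∘M_p): M ≅ I[1,1]^2, I[1,2], I[3,3], I[3,5]^2, I[6,6]^3.
μ_θ-semistable layers: μ^(1)=33; μ^(2)=-9; μ^(3)=-16; μ^(4)=-23

((0, 0, 1, 0, 0, 3); (0, 0, 2, 2, 2, 0); (2, 0, 0, 0, 0, 0); (1, 1, 0, 0, 0, 0))


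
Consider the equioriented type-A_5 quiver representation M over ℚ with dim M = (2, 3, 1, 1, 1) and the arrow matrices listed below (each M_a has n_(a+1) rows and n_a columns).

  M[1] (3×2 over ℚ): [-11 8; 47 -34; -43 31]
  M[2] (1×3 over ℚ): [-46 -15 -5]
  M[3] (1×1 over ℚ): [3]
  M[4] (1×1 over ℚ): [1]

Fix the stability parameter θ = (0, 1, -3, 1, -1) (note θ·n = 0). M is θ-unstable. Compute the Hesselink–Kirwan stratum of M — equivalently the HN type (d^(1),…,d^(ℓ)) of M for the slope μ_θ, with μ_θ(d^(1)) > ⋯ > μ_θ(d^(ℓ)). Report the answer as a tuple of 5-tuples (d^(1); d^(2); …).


Barcode: M ≅ I[1,2], I[1,5], I[2,2]. HN layers by μ_θ (3 steps, strictly decreasing):
  μ^(1)=1; μ^(2)=0; μ^(3)=-2/3

((0, 2, 0, 0, 0); (1, 0, 0, 1, 1); (1, 1, 1, 0, 0))


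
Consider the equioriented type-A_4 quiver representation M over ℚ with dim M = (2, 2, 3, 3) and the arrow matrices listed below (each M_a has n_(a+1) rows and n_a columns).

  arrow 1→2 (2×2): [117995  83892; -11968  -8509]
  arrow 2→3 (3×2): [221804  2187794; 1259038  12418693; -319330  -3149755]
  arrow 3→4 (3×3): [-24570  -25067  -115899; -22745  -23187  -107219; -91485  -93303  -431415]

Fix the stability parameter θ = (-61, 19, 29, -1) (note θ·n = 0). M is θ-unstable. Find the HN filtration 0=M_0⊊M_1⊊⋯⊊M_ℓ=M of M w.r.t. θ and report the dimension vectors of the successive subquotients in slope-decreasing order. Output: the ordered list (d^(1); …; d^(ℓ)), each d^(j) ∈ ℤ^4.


Interval decomposition of M: I[1,2], I[1,4], I[3,3], I[3,4], I[4,4].
HN type (ℓ=6): μ^(1)=29; μ^(2)=19; μ^(3)=47/3; μ^(4)=14; μ^(5)=-1; μ^(6)=-61

((0, 0, 1, 0); (0, 1, 0, 0); (0, 1, 1, 1); (0, 0, 1, 1); (0, 0, 0, 1); (2, 0, 0, 0))


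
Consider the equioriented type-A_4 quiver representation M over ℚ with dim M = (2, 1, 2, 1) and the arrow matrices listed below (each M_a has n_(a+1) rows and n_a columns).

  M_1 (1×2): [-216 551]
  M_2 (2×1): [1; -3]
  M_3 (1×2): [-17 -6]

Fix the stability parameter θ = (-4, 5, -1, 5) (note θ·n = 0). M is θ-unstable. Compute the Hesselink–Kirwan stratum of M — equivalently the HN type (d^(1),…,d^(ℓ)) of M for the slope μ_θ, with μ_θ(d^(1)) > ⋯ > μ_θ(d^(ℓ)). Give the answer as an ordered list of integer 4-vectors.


Interval decomposition of M: I[1,1], I[1,4], I[3,3].
HN type (ℓ=4): μ^(1)=5; μ^(2)=2; μ^(3)=-1; μ^(4)=-4

((0, 0, 0, 1); (0, 1, 1, 0); (0, 0, 1, 0); (2, 0, 0, 0))


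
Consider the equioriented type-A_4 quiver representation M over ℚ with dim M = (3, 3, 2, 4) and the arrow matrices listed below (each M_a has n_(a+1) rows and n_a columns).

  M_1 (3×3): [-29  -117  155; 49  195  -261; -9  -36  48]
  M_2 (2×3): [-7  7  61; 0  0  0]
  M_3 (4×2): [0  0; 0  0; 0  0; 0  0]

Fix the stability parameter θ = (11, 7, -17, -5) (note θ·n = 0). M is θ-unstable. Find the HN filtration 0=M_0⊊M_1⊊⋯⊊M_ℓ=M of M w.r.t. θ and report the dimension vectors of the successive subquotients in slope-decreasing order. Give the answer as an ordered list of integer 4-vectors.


Barcode: M ≅ I[1,1], I[1,2], I[1,3], I[2,2], I[3,3], I[4,4]^4. HN layers by μ_θ (6 steps, strictly decreasing):
  μ^(1)=11; μ^(2)=9; μ^(3)=7; μ^(4)=1/3; μ^(5)=-5; μ^(6)=-17

((1, 0, 0, 0); (1, 1, 0, 0); (0, 1, 0, 0); (1, 1, 1, 0); (0, 0, 0, 4); (0, 0, 1, 0))


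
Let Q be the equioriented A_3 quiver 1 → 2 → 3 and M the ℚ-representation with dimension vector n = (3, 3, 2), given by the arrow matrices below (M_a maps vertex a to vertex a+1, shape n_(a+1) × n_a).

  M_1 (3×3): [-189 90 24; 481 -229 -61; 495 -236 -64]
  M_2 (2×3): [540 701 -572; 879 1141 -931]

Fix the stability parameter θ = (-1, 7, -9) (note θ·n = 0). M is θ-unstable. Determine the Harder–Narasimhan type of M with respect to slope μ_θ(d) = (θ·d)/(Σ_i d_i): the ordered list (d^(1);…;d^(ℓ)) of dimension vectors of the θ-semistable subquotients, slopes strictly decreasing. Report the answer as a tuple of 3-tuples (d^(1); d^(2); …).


Barcode: M ≅ I[1,2], I[1,3]^2. HN layers by μ_θ (2 steps, strictly decreasing):
  μ^(1)=7; μ^(2)=-1

((0, 1, 0); (3, 2, 2))


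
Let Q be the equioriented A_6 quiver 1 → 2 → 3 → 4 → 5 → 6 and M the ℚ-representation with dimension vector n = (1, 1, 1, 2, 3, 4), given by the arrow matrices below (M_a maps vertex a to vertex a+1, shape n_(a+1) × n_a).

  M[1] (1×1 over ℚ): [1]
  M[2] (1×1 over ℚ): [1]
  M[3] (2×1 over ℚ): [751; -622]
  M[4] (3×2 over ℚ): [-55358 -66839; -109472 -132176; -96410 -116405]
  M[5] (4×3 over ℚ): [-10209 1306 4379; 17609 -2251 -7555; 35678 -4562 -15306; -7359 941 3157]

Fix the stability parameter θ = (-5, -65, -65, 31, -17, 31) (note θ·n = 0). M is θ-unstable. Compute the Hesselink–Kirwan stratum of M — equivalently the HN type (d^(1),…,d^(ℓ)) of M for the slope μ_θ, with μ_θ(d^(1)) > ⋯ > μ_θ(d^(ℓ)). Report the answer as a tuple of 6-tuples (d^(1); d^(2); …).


Interval decomposition of M: I[1,4], I[4,5], I[5,6]^2, I[6,6]^2.
HN type (ℓ=4): μ^(1)=31; μ^(2)=7; μ^(3)=-17; μ^(4)=-45

((0, 0, 0, 1, 0, 4); (0, 0, 0, 1, 1, 0); (0, 0, 0, 0, 2, 0); (1, 1, 1, 0, 0, 0))


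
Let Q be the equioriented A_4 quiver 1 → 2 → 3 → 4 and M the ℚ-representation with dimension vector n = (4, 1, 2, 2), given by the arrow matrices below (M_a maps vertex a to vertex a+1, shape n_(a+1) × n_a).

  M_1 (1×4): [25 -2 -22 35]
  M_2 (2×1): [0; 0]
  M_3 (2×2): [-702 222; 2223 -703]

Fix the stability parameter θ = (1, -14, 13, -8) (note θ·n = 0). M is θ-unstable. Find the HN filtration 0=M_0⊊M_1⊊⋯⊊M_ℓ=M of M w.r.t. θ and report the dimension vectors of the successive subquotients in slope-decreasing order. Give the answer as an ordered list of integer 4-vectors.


Barcode: M ≅ I[1,1]^3, I[1,2], I[3,3], I[3,4], I[4,4]. HN layers by μ_θ (5 steps, strictly decreasing):
  μ^(1)=13; μ^(2)=5/2; μ^(3)=1; μ^(4)=-13/2; μ^(5)=-8

((0, 0, 1, 0); (0, 0, 1, 1); (3, 0, 0, 0); (1, 1, 0, 0); (0, 0, 0, 1))


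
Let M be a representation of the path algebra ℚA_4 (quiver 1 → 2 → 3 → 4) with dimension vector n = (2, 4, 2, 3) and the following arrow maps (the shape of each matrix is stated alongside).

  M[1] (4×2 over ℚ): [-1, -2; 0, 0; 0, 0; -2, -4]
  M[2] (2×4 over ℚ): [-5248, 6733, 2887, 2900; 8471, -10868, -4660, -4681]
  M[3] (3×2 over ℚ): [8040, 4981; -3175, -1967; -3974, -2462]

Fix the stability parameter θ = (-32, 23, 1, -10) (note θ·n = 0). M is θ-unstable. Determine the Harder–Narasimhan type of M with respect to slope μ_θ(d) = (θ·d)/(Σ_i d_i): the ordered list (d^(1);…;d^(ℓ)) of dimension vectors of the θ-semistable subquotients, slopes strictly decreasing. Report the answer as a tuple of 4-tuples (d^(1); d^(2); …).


Interval decomposition of M: I[1,1], I[1,4], I[2,2]^2, I[2,4], I[4,4].
HN type (ℓ=4): μ^(1)=23; μ^(2)=14/3; μ^(3)=-10; μ^(4)=-32

((0, 2, 0, 0); (0, 2, 2, 2); (0, 0, 0, 1); (2, 0, 0, 0))


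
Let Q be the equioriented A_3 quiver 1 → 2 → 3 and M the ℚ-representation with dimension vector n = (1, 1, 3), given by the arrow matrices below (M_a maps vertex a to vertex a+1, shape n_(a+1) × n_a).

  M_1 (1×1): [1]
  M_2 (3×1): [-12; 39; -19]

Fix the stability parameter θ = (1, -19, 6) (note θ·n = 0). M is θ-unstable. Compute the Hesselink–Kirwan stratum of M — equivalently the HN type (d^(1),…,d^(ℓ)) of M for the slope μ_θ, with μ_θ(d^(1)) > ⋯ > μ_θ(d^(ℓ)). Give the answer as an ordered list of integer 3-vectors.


Interval decomposition of M: I[1,3], I[3,3]^2.
HN type (ℓ=2): μ^(1)=6; μ^(2)=-9

((0, 0, 3); (1, 1, 0))


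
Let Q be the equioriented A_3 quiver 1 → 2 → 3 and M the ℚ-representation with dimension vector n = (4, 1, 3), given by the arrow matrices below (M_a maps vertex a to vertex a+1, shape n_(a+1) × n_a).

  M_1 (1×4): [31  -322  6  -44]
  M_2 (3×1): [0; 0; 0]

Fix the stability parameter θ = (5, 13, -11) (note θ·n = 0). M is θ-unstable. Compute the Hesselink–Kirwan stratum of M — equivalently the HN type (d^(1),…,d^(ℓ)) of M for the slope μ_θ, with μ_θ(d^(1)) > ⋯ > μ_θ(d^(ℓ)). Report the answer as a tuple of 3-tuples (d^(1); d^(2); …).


Barcode: M ≅ I[1,1]^3, I[1,2], I[3,3]^3. HN layers by μ_θ (3 steps, strictly decreasing):
  μ^(1)=13; μ^(2)=5; μ^(3)=-11

((0, 1, 0); (4, 0, 0); (0, 0, 3))


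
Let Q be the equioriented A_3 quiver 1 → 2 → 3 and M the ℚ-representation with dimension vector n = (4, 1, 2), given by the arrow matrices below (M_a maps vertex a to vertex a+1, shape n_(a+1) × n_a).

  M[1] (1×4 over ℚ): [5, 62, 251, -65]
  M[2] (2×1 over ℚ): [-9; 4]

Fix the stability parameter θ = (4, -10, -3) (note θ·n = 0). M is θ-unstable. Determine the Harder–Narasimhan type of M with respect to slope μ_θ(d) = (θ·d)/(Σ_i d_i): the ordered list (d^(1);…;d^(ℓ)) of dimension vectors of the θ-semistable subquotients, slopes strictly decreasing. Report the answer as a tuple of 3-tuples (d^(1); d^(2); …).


Barcode: M ≅ I[1,1]^3, I[1,3], I[3,3]. HN layers by μ_θ (2 steps, strictly decreasing):
  μ^(1)=4; μ^(2)=-3

((3, 0, 0); (1, 1, 2))


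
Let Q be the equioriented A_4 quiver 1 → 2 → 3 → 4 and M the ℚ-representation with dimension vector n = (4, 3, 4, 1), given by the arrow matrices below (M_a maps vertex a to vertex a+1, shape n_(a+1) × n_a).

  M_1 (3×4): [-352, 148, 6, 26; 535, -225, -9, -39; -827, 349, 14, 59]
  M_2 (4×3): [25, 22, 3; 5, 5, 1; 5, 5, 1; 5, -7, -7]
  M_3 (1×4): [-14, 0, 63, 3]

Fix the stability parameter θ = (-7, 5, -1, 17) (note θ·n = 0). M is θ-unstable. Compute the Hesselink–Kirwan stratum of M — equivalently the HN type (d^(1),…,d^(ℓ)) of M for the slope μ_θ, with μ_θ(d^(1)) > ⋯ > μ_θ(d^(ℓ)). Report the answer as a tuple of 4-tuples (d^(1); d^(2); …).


Barcode: M ≅ I[1,1], I[1,2], I[1,3], I[1,4], I[3,3]^2. HN layers by μ_θ (5 steps, strictly decreasing):
  μ^(1)=17; μ^(2)=5; μ^(3)=2; μ^(4)=-1; μ^(5)=-7

((0, 0, 0, 1); (0, 1, 0, 0); (0, 2, 2, 0); (0, 0, 2, 0); (4, 0, 0, 0))


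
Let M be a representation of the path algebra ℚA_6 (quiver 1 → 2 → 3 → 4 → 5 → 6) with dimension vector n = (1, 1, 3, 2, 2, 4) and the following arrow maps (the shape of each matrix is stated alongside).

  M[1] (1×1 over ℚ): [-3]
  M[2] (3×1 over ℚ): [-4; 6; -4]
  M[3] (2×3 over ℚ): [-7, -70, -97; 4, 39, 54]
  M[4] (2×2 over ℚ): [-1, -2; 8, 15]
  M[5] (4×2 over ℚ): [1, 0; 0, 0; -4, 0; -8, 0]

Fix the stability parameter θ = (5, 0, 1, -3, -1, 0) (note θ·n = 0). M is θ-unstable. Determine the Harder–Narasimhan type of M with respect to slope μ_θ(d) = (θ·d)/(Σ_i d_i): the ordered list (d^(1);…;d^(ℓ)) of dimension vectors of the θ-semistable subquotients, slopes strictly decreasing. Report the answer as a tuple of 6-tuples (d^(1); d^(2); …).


Interval decomposition of M: I[1,5], I[3,3], I[3,6], I[6,6]^3.
HN type (ℓ=4): μ^(1)=1; μ^(2)=2/5; μ^(3)=0; μ^(4)=-1

((0, 0, 1, 0, 0, 0); (1, 1, 1, 1, 1, 0); (0, 0, 0, 0, 0, 4); (0, 0, 1, 1, 1, 0))


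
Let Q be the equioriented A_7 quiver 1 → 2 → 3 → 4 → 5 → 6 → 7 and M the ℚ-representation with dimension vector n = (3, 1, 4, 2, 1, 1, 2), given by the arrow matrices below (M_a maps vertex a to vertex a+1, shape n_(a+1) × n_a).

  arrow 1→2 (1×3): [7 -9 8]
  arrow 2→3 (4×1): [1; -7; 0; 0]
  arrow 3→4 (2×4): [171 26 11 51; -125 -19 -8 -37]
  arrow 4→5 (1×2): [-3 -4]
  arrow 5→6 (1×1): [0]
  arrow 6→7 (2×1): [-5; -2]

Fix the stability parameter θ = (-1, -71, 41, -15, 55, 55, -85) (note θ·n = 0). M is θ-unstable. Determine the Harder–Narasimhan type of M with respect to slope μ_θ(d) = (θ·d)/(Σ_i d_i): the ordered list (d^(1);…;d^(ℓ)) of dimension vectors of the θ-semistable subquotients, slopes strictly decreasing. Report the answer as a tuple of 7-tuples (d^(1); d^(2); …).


Interval decomposition of M: I[1,1]^2, I[1,5], I[3,3]^2, I[3,4], I[6,7], I[7,7].
HN type (ℓ=7): μ^(1)=55; μ^(2)=41; μ^(3)=13; μ^(4)=-1; μ^(5)=-15; μ^(6)=-36; μ^(7)=-85

((0, 0, 0, 0, 1, 0, 0); (0, 0, 2, 0, 0, 0, 0); (0, 0, 2, 2, 0, 0, 0); (2, 0, 0, 0, 0, 0, 0); (0, 0, 0, 0, 0, 1, 1); (1, 1, 0, 0, 0, 0, 0); (0, 0, 0, 0, 0, 0, 1))


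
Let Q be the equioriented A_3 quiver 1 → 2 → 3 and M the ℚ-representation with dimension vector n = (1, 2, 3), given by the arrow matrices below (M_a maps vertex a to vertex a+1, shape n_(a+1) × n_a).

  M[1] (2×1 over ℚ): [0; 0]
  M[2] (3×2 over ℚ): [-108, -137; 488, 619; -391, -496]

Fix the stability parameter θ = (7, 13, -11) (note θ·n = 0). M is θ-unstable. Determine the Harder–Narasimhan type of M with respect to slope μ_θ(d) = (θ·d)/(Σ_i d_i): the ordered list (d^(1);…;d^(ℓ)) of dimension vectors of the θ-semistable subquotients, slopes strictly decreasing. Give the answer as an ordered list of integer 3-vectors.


Via rank(M_{q-1}∘⋯∘M_p): M ≅ I[1,1], I[2,3]^2, I[3,3].
μ_θ-semistable layers: μ^(1)=7; μ^(2)=1; μ^(3)=-11

((1, 0, 0); (0, 2, 2); (0, 0, 1))


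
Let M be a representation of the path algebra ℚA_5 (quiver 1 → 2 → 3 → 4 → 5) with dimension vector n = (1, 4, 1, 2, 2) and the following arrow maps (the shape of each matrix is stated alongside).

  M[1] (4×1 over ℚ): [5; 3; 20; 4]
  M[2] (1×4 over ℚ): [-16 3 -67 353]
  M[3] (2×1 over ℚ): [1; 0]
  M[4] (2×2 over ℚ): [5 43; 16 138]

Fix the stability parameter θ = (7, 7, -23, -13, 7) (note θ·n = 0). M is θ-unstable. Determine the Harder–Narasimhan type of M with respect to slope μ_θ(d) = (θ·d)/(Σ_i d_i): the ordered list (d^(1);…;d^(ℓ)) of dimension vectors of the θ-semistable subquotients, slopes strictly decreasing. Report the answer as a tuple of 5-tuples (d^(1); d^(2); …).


Interval decomposition of M: I[1,5], I[2,2]^3, I[4,5].
HN type (ℓ=3): μ^(1)=7; μ^(2)=-11/2; μ^(3)=-13

((0, 3, 0, 0, 2); (1, 1, 1, 1, 0); (0, 0, 0, 1, 0))


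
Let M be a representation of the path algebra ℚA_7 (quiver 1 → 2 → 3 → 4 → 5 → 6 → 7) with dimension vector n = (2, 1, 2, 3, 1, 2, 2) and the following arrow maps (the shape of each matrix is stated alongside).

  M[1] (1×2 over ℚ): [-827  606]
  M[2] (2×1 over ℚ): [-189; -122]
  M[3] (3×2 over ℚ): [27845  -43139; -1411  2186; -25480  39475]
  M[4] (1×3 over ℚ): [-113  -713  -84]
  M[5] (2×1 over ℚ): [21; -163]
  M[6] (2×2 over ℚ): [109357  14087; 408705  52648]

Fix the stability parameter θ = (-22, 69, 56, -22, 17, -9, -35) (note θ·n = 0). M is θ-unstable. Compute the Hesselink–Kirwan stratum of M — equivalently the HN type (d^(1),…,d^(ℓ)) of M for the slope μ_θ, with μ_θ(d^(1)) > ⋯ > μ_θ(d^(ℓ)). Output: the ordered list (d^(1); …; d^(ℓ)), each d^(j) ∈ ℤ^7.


Via rank(M_{q-1}∘⋯∘M_p): M ≅ I[1,1], I[1,4], I[3,7], I[4,4], I[6,7].
μ_θ-semistable layers: μ^(1)=103/3; μ^(2)=7/5; μ^(3)=-22

((0, 1, 1, 1, 0, 0, 0); (0, 0, 1, 1, 1, 1, 1); (2, 0, 0, 1, 0, 1, 1))


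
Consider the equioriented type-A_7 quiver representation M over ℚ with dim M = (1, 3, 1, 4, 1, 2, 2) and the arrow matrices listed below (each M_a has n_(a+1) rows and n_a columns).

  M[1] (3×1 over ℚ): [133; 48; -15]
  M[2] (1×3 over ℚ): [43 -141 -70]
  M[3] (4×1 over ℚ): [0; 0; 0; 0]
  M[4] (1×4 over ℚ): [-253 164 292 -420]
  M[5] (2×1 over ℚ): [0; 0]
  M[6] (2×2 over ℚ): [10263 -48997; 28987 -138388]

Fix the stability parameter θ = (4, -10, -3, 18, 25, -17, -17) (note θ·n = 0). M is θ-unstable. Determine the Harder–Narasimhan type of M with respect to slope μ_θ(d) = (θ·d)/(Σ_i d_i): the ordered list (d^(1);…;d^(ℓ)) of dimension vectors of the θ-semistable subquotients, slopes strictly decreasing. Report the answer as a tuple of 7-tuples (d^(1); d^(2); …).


Barcode: M ≅ I[1,3], I[2,2]^2, I[4,4]^3, I[4,5], I[6,7]^2. HN layers by μ_θ (5 steps, strictly decreasing):
  μ^(1)=25; μ^(2)=18; μ^(3)=-3; μ^(4)=-10; μ^(5)=-17

((0, 0, 0, 0, 1, 0, 0); (0, 0, 0, 4, 0, 0, 0); (1, 1, 1, 0, 0, 0, 0); (0, 2, 0, 0, 0, 0, 0); (0, 0, 0, 0, 0, 2, 2))


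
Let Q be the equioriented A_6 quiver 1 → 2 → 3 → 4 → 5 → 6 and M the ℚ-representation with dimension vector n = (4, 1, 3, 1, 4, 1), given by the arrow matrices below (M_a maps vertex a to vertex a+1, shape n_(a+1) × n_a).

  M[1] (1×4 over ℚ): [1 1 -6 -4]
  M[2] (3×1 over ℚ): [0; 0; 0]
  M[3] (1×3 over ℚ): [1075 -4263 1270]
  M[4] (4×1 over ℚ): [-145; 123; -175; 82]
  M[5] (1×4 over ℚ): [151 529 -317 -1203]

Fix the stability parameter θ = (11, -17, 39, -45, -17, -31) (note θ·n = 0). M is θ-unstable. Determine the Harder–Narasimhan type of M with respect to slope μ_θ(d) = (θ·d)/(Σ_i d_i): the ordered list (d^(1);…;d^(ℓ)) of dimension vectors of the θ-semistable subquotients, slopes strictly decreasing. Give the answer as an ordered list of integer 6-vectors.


Interval decomposition of M: I[1,1]^3, I[1,2], I[3,3]^2, I[3,6], I[5,5]^3.
HN type (ℓ=5): μ^(1)=39; μ^(2)=11; μ^(3)=-3; μ^(4)=-27/2; μ^(5)=-17

((0, 0, 2, 0, 0, 0); (3, 0, 0, 0, 0, 0); (1, 1, 0, 0, 0, 0); (0, 0, 1, 1, 1, 1); (0, 0, 0, 0, 3, 0))


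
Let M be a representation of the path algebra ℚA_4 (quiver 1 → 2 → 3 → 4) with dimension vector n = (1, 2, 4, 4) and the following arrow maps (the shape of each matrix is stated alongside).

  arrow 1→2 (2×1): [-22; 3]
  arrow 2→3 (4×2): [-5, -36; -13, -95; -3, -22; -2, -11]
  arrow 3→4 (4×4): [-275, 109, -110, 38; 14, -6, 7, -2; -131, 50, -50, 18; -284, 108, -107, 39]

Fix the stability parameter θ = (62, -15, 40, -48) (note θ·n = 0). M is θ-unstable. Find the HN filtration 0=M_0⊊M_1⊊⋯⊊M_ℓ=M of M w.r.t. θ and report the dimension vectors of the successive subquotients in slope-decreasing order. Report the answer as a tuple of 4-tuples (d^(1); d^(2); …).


Barcode: M ≅ I[1,4], I[2,4], I[3,4]^2. HN layers by μ_θ (3 steps, strictly decreasing):
  μ^(1)=39/4; μ^(2)=-4; μ^(3)=-15

((1, 1, 1, 1); (0, 0, 3, 3); (0, 1, 0, 0))


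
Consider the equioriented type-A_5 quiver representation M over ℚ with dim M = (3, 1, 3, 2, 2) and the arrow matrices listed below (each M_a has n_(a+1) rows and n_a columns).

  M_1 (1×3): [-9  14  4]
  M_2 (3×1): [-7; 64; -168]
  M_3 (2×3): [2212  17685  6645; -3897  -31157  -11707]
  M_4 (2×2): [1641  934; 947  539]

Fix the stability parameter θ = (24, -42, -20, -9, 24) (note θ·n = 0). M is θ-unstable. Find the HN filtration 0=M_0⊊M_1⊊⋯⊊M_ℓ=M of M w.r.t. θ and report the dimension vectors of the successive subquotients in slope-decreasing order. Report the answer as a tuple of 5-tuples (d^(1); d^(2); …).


Interval decomposition of M: I[1,1]^2, I[1,5], I[3,3], I[3,5].
HN type (ℓ=4): μ^(1)=24; μ^(2)=-9; μ^(3)=-38/3; μ^(4)=-20

((2, 0, 0, 0, 2); (0, 0, 0, 2, 0); (1, 1, 1, 0, 0); (0, 0, 2, 0, 0))
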